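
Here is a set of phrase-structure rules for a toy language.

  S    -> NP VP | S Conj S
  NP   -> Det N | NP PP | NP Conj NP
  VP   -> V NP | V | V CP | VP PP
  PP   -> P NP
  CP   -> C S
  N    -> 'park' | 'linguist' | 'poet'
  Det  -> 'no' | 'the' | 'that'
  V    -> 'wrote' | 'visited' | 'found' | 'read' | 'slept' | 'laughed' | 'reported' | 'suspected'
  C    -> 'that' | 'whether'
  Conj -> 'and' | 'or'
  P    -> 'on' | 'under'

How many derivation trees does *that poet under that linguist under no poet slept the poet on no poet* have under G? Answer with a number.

4

Two of the 4 distinct bracketings:
[S [NP [NP [Det that] [N poet]] [PP [P under] [NP [NP [Det that] [N linguist]] [PP [P under] [NP [Det no] [N poet]]]]]] [VP [V slept] [NP [NP [Det the] [N poet]] [PP [P on] [NP [Det no] [N poet]]]]]]
[S [NP [NP [Det that] [N poet]] [PP [P under] [NP [NP [Det that] [N linguist]] [PP [P under] [NP [Det no] [N poet]]]]]] [VP [VP [V slept] [NP [Det the] [N poet]]] [PP [P on] [NP [Det no] [N poet]]]]]
The difference turns on whether VP → VP PP is used at the relevant span, versus an alternative expansion of VP.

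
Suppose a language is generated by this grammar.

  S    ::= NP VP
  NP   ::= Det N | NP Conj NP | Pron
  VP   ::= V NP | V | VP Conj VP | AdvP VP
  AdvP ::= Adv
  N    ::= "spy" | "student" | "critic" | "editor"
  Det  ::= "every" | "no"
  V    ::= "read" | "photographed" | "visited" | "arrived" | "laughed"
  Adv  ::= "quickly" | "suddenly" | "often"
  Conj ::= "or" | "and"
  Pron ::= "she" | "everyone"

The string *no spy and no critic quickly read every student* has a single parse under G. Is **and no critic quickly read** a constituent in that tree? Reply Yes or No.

No

[S [NP [NP [Det no] [N spy]] [Conj and] [NP [Det no] [N critic]]] [VP [AdvP [Adv quickly]] [VP [V read] [NP [Det every] [N student]]]]]
The smallest constituent containing 'and no critic quickly read' is the S spanning 'no spy and no critic quickly read every student'; no single node in the tree dominates exactly the given words.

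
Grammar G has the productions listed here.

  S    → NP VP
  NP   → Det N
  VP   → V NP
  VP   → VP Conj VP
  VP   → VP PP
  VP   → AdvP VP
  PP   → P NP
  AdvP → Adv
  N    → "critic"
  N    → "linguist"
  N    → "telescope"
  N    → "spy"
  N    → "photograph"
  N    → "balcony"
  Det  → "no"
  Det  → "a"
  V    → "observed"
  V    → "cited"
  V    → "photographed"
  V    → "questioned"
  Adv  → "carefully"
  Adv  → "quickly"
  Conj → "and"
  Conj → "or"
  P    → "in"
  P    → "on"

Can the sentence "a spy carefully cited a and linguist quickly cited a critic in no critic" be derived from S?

Ungrammatical

A Det word can never sit immediately before a Conj word in any string this grammar generates, so the substring 'a and' rules out a derivation.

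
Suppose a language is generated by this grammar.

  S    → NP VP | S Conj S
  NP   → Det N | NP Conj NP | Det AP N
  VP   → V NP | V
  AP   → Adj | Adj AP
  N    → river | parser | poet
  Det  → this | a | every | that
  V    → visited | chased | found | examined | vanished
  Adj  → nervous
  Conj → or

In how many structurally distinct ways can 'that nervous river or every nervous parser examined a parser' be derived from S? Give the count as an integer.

[S [NP [NP [Det that] [AP [Adj nervous]] [N river]] [Conj or] [NP [Det every] [AP [Adj nervous]] [N parser]]] [VP [V examined] [NP [Det a] [N parser]]]]
No rule offers an alternative attachment or grouping for any span, so this is the only derivation.

1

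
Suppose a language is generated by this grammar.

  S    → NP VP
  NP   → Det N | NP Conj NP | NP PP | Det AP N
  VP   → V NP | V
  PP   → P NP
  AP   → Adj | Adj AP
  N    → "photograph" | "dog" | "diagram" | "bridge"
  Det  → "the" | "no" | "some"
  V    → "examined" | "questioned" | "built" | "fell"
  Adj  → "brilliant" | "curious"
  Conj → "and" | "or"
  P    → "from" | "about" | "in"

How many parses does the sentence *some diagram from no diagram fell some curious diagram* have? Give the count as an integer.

1

[S [NP [NP [Det some] [N diagram]] [PP [P from] [NP [Det no] [N diagram]]]] [VP [V fell] [NP [Det some] [AP [Adj curious]] [N diagram]]]]
No rule offers an alternative attachment or grouping for any span, so this is the only derivation.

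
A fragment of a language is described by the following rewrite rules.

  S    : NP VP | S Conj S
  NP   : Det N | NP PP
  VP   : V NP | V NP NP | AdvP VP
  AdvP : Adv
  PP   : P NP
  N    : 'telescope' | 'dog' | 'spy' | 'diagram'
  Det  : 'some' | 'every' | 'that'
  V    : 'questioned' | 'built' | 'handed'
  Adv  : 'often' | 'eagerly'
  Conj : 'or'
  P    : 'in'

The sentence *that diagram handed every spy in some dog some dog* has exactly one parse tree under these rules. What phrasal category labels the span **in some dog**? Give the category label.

PP

[S [NP [Det that] [N diagram]] [VP [V handed] [NP [NP [Det every] [N spy]] [PP [P in] [NP [Det some] [N dog]]]] [NP [Det some] [N dog]]]]
The span 'in some dog' is the PP node built by PP → P NP.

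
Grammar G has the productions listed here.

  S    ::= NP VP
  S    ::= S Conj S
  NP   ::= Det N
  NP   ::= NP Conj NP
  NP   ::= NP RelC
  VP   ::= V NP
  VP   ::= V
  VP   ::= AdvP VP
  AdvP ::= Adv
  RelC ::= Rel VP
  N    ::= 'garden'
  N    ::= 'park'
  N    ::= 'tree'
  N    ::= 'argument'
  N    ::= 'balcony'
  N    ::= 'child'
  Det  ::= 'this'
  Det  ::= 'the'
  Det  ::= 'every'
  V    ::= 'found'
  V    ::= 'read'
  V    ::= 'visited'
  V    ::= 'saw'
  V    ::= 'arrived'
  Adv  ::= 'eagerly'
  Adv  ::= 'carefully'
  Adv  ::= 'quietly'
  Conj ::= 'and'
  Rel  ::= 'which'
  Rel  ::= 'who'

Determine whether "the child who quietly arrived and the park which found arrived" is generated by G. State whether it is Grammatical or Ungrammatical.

Grammatical

S
  NP
    NP
      NP
        Det: the
        N: child
      RelC
        Rel: who
        VP
          AdvP
            Adv: quietly
          VP
            V: arrived
    Conj: and
    NP
      NP
        Det: the
        N: park
      RelC
        Rel: which
        VP
          V: found
  VP
    V: arrived
Every word is introduced by a lexical rule and the phrasal rules combine the resulting categories into a single S.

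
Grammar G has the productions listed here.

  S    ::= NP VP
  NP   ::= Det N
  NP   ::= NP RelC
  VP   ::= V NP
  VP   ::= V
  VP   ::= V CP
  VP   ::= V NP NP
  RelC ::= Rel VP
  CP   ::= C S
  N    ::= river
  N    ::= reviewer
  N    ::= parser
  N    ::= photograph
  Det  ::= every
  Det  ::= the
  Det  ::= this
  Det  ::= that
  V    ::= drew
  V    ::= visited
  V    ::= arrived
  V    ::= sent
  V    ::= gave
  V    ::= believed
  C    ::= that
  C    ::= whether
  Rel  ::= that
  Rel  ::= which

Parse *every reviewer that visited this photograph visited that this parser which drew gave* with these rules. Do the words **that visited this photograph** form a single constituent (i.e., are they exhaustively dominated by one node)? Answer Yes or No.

Yes

[S [NP [NP [Det every] [N reviewer]] [RelC [Rel that] [VP [V visited] [NP [Det this] [N photograph]]]]] [VP [V visited] [CP [C that] [S [NP [NP [Det this] [N parser]] [RelC [Rel which] [VP [V drew]]]] [VP [V gave]]]]]]
The words 'that visited this photograph' are exhaustively dominated by a single RelC node (built by RelC → Rel VP), so they form a constituent.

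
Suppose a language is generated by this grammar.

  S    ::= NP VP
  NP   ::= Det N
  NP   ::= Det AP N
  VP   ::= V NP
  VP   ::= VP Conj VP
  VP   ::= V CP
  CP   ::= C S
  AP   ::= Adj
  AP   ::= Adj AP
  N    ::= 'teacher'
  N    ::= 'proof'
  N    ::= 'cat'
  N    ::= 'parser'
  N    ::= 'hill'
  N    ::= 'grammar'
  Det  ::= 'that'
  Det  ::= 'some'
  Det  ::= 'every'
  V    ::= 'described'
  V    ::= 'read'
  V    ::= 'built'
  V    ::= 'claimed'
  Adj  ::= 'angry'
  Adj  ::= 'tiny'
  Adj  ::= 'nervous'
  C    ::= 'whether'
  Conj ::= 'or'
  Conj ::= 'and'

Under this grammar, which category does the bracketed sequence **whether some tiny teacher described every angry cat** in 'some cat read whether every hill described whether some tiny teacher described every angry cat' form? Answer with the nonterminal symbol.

CP

S
  NP
    Det: some
    N: cat
  VP
    V: read
    CP
      C: whether
      S
        NP
          Det: every
          N: hill
        VP
          V: described
          CP
            C: whether
            S
              NP
                Det: some
                AP
                  Adj: tiny
                N: teacher
              VP
                V: described
                NP
                  Det: every
                  AP
                    Adj: angry
                  N: cat
The span 'whether some tiny teacher described every angry cat' is the CP node built by CP → C S.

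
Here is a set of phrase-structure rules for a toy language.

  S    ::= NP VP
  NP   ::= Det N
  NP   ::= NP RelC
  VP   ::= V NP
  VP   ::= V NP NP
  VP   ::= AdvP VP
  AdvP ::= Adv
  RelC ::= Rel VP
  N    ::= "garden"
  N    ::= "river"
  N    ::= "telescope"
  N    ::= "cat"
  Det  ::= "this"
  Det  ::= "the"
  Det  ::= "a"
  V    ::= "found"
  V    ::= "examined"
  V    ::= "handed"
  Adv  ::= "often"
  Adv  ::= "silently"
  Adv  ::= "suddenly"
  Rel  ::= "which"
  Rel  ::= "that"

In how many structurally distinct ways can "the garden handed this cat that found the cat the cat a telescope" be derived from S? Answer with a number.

[S [NP [Det the] [N garden]] [VP [V handed] [NP [NP [Det this] [N cat]] [RelC [Rel that] [VP [V found] [NP [Det the] [N cat]] [NP [Det the] [N cat]]]]] [NP [Det a] [N telescope]]]]
No rule offers an alternative attachment or grouping for any span, so this is the only derivation.

1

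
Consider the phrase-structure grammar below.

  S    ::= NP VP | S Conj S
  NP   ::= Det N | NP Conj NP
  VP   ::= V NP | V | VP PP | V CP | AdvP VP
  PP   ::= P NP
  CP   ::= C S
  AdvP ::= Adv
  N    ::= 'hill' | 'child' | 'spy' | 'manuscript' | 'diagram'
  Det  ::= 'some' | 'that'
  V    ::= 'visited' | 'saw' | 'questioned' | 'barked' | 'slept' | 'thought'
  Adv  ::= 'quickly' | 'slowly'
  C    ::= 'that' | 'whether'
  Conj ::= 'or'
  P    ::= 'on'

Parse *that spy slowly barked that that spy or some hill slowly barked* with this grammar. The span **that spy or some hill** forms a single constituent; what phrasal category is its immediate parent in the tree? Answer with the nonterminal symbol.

S
  NP
    Det: that
    N: spy
  VP
    AdvP
      Adv: slowly
    VP
      V: barked
      CP
        C: that
        S
          NP
            NP
              Det: that
              N: spy
            Conj: or
            NP
              Det: some
              N: hill
          VP
            AdvP
              Adv: slowly
            VP
              V: barked
The span 'that spy or some hill' is the NP node built by NP → NP Conj NP.
Its mother is the S built by S → NP VP.

S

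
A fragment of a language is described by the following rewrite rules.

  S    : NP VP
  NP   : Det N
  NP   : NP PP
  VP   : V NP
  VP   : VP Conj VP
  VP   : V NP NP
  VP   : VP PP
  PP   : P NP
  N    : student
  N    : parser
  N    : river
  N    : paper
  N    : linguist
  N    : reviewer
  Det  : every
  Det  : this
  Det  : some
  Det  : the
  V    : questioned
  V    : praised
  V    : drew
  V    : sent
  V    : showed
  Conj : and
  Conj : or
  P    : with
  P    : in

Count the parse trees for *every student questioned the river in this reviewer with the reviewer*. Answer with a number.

Two of the 5 distinct bracketings:
[S [NP [Det every] [N student]] [VP [V questioned] [NP [NP [Det the] [N river]] [PP [P in] [NP [NP [Det this] [N reviewer]] [PP [P with] [NP [Det the] [N reviewer]]]]]]]]
[S [NP [Det every] [N student]] [VP [V questioned] [NP [NP [NP [Det the] [N river]] [PP [P in] [NP [Det this] [N reviewer]]]] [PP [P with] [NP [Det the] [N reviewer]]]]]]
The trees differ in how a recursive rule is bracketed over the same span.

5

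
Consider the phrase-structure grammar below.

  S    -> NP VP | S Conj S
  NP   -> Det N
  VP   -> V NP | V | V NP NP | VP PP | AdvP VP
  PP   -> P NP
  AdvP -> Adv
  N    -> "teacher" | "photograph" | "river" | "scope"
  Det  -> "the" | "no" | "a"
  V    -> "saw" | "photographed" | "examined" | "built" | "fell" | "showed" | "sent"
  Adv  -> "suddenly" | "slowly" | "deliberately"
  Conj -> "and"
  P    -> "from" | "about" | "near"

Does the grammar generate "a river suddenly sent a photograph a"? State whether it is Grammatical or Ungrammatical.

Ungrammatical

For S → NP VP, the only prefix that parses as NP is 'a river', but the remainder 'suddenly sent a photograph a' is not a VP under these rules. The alternative S rule S → S Conj S likewise has no satisfying split.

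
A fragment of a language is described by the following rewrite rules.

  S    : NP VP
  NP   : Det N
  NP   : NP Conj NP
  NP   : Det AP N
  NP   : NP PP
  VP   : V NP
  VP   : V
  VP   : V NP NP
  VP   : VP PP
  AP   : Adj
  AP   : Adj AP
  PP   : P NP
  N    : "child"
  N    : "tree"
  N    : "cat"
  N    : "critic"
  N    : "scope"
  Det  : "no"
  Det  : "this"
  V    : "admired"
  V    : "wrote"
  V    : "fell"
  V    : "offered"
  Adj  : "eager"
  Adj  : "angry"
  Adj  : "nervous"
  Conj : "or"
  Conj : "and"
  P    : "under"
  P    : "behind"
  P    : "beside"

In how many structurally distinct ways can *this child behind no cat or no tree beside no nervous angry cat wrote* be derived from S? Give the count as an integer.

5

Two of the 5 distinct bracketings:
[S [NP [NP [NP [Det this] [N child]] [PP [P behind] [NP [Det no] [N cat]]]] [Conj or] [NP [NP [Det no] [N tree]] [PP [P beside] [NP [Det no] [AP [Adj nervous] [AP [Adj angry]]] [N cat]]]]] [VP [V wrote]]]
[S [NP [NP [Det this] [N child]] [PP [P behind] [NP [NP [Det no] [N cat]] [Conj or] [NP [NP [Det no] [N tree]] [PP [P beside] [NP [Det no] [AP [Adj nervous] [AP [Adj angry]]] [N cat]]]]]]] [VP [V wrote]]]
The trees differ in how a recursive rule is bracketed over the same span.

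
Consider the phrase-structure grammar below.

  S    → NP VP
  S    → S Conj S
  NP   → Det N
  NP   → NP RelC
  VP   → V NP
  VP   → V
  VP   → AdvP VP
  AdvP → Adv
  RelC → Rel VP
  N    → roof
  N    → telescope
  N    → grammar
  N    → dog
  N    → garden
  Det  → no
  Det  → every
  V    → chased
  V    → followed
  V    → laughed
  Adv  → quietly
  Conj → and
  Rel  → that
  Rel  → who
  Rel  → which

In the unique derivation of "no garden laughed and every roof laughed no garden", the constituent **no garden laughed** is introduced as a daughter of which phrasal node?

S
  S
    NP
      Det: no
      N: garden
    VP
      V: laughed
  Conj: and
  S
    NP
      Det: every
      N: roof
    VP
      V: laughed
      NP
        Det: no
        N: garden
The span 'no garden laughed' is the S node built by S → NP VP.
Its mother is the S built by S → S Conj S.

S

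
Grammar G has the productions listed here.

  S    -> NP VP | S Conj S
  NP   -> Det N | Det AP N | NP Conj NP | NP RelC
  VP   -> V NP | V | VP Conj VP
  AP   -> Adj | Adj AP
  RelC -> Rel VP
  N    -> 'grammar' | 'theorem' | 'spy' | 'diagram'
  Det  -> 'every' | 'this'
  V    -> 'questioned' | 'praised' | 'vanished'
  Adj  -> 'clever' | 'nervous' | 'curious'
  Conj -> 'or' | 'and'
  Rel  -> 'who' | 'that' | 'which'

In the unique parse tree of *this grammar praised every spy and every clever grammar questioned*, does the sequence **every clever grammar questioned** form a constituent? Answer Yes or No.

Yes

[S [S [NP [Det this] [N grammar]] [VP [V praised] [NP [Det every] [N spy]]]] [Conj and] [S [NP [Det every] [AP [Adj clever]] [N grammar]] [VP [V questioned]]]]
The words 'every clever grammar questioned' are exhaustively dominated by a single S node (built by S → NP VP), so they form a constituent.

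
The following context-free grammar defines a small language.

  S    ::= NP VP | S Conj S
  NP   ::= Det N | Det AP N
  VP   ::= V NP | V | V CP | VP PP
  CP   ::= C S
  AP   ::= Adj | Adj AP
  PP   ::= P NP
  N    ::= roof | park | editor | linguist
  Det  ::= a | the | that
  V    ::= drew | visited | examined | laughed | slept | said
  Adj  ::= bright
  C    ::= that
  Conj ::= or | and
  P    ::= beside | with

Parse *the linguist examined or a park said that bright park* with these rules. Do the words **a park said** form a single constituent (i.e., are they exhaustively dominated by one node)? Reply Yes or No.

[S [S [NP [Det the] [N linguist]] [VP [V examined]]] [Conj or] [S [NP [Det a] [N park]] [VP [V said] [NP [Det that] [AP [Adj bright]] [N park]]]]]
The smallest constituent containing 'a park said' is the S spanning 'a park said that bright park'; no single node in the tree dominates exactly the given words.

No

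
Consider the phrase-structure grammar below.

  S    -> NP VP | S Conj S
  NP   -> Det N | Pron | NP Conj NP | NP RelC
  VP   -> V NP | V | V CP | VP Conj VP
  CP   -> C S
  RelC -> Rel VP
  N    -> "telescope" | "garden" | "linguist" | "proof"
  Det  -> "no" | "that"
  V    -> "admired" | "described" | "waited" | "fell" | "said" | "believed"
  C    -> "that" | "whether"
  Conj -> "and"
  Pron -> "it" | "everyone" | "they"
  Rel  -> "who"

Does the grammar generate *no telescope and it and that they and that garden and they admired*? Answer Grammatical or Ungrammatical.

Ungrammatical

For S → NP VP, every NP-prefix leaves a non-VP remainder: after 'no telescope' the remainder is not a VP; after 'no telescope and it' the remainder is not a VP. The alternative S rule S → S Conj S likewise has no satisfying split.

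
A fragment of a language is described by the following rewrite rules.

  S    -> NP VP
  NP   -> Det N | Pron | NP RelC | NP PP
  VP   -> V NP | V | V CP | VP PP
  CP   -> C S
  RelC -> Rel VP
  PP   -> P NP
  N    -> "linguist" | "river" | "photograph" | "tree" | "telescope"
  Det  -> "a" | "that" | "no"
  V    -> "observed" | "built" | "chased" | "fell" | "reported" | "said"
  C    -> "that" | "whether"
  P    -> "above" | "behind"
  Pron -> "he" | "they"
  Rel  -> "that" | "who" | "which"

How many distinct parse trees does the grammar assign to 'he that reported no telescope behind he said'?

3

Two of the 3 distinct bracketings:
[S [NP [NP [Pron he]] [RelC [Rel that] [VP [V reported] [NP [NP [Det no] [N telescope]] [PP [P behind] [NP [Pron he]]]]]]] [VP [V said]]]
[S [NP [NP [Pron he]] [RelC [Rel that] [VP [VP [V reported] [NP [Det no] [N telescope]]] [PP [P behind] [NP [Pron he]]]]]] [VP [V said]]]
The difference turns on whether NP → NP PP is used at the relevant span, versus an alternative expansion of NP.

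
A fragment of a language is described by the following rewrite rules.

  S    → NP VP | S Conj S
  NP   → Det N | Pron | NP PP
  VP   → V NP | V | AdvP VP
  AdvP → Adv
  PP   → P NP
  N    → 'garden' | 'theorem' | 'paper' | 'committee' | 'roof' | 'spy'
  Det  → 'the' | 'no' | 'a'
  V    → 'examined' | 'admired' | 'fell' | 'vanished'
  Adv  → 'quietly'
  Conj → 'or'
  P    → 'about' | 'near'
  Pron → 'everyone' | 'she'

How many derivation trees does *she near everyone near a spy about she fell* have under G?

Two of the 5 distinct bracketings:
[S [NP [NP [Pron she]] [PP [P near] [NP [NP [Pron everyone]] [PP [P near] [NP [NP [Det a] [N spy]] [PP [P about] [NP [Pron she]]]]]]]] [VP [V fell]]]
[S [NP [NP [Pron she]] [PP [P near] [NP [NP [NP [Pron everyone]] [PP [P near] [NP [Det a] [N spy]]]] [PP [P about] [NP [Pron she]]]]]] [VP [V fell]]]
The trees differ in how a recursive rule is bracketed over the same span.

5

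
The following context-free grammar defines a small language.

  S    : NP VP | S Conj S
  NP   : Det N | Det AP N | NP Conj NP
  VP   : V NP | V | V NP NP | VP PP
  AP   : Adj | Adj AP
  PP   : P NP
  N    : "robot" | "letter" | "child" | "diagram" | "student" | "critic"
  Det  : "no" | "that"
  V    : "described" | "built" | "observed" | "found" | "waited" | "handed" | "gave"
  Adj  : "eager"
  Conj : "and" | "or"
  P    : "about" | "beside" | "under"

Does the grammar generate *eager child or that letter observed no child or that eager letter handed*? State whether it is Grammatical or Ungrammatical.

Ungrammatical

For S → NP VP, no prefix of the string parses as an NP. The alternative S rule S → S Conj S likewise has no satisfying split.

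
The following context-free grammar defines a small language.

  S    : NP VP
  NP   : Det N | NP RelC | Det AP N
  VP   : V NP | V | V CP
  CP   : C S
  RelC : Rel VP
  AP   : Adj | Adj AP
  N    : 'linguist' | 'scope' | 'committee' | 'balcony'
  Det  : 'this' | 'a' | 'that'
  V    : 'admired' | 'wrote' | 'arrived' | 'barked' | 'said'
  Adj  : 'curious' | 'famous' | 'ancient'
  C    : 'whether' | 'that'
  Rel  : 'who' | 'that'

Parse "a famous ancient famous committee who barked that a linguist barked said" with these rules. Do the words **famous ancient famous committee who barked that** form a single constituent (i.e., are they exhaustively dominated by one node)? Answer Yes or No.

No

[S [NP [NP [Det a] [AP [Adj famous] [AP [Adj ancient] [AP [Adj famous]]]] [N committee]] [RelC [Rel who] [VP [V barked] [CP [C that] [S [NP [Det a] [N linguist]] [VP [V barked]]]]]]] [VP [V said]]]
The smallest constituent containing 'famous ancient famous committee who barked that' is the NP spanning 'a famous ancient famous committee who barked that a linguist barked'; no single node in the tree dominates exactly the given words.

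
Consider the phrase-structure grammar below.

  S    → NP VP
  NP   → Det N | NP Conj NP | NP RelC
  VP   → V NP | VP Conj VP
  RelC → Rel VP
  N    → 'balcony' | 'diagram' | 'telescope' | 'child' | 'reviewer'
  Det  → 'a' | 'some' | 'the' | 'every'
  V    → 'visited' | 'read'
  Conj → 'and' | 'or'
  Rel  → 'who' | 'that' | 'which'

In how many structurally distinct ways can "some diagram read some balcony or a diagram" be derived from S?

1

[S [NP [Det some] [N diagram]] [VP [V read] [NP [NP [Det some] [N balcony]] [Conj or] [NP [Det a] [N diagram]]]]]
No rule offers an alternative attachment or grouping for any span, so this is the only derivation.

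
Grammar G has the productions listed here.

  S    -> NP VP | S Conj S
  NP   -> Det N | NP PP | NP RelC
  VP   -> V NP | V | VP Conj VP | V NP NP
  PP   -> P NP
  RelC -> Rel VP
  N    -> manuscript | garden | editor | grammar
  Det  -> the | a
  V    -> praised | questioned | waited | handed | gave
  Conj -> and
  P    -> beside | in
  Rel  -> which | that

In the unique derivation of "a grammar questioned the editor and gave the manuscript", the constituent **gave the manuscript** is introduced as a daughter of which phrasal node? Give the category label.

S
  NP
    Det: a
    N: grammar
  VP
    VP
      V: questioned
      NP
        Det: the
        N: editor
    Conj: and
    VP
      V: gave
      NP
        Det: the
        N: manuscript
The span 'gave the manuscript' is the VP node built by VP → V NP.
Its mother is the VP built by VP → VP Conj VP.

VP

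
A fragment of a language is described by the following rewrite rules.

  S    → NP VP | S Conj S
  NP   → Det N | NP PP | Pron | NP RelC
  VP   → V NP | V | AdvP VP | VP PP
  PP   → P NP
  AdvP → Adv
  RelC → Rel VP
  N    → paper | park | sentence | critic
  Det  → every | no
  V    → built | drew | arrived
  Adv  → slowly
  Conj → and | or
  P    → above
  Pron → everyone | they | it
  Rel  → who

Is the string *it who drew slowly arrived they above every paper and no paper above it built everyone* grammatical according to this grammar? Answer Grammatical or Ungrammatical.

[S [S [NP [NP [Pron it]] [RelC [Rel who] [VP [V drew]]]] [VP [AdvP [Adv slowly]] [VP [V arrived] [NP [NP [Pron they]] [PP [P above] [NP [Det every] [N paper]]]]]]] [Conj and] [S [NP [NP [Det no] [N paper]] [PP [P above] [NP [Pron it]]]] [VP [V built] [NP [Pron everyone]]]]]
Every word is introduced by a lexical rule and the phrasal rules combine the resulting categories into a single S.

Grammatical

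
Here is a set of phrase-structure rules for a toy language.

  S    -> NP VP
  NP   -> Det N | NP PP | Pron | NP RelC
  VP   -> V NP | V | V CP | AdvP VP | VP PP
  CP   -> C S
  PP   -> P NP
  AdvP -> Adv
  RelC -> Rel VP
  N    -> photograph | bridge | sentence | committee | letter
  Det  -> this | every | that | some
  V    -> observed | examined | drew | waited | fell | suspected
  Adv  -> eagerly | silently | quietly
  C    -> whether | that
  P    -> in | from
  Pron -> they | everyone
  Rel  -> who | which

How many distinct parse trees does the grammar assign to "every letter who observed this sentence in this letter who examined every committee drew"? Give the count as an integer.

7

Two of the 7 distinct bracketings:
[S [NP [NP [NP [Det every] [N letter]] [RelC [Rel who] [VP [V observed] [NP [Det this] [N sentence]]]]] [PP [P in] [NP [NP [Det this] [N letter]] [RelC [Rel who] [VP [V examined] [NP [Det every] [N committee]]]]]]] [VP [V drew]]]
[S [NP [NP [Det every] [N letter]] [RelC [Rel who] [VP [V observed] [NP [NP [Det this] [N sentence]] [PP [P in] [NP [NP [Det this] [N letter]] [RelC [Rel who] [VP [V examined] [NP [Det every] [N committee]]]]]]]]]] [VP [V drew]]]
The trees differ in how a recursive rule is bracketed over the same span.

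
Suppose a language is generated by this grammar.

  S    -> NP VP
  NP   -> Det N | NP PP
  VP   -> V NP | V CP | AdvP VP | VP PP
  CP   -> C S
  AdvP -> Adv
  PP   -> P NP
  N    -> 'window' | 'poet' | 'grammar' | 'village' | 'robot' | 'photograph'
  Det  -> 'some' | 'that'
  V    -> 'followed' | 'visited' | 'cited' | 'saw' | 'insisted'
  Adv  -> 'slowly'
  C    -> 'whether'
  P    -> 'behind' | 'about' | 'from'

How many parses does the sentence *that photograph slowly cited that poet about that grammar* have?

Two of the 3 distinct bracketings:
[S [NP [Det that] [N photograph]] [VP [AdvP [Adv slowly]] [VP [V cited] [NP [NP [Det that] [N poet]] [PP [P about] [NP [Det that] [N grammar]]]]]]]
[S [NP [Det that] [N photograph]] [VP [AdvP [Adv slowly]] [VP [VP [V cited] [NP [Det that] [N poet]]] [PP [P about] [NP [Det that] [N grammar]]]]]]
The difference turns on whether NP → NP PP is used at the relevant span, versus an alternative expansion of NP.

3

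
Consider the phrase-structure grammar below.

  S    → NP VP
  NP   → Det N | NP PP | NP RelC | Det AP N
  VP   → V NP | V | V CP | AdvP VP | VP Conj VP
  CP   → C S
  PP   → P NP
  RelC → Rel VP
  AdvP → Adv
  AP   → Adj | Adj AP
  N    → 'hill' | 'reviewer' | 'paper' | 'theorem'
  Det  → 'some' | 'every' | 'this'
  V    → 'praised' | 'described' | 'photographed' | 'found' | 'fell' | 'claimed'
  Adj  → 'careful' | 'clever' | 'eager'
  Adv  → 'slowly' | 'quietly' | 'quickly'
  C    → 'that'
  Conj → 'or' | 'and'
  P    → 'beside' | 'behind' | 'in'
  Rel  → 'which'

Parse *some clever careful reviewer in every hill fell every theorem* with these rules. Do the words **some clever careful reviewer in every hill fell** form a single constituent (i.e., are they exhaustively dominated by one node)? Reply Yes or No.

No

[S [NP [NP [Det some] [AP [Adj clever] [AP [Adj careful]]] [N reviewer]] [PP [P in] [NP [Det every] [N hill]]]] [VP [V fell] [NP [Det every] [N theorem]]]]
The smallest constituent containing 'some clever careful reviewer in every hill fell' is the S spanning 'some clever careful reviewer in every hill fell every theorem'; no single node in the tree dominates exactly the given words.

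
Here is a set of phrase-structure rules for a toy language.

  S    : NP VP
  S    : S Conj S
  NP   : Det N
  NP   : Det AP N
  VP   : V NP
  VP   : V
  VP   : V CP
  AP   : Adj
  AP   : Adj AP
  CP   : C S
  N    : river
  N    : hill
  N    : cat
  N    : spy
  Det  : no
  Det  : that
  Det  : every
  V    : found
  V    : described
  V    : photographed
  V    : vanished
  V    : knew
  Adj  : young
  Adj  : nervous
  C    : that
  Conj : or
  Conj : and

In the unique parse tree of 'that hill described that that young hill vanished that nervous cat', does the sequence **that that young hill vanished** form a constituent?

No

[S [NP [Det that] [N hill]] [VP [V described] [CP [C that] [S [NP [Det that] [AP [Adj young]] [N hill]] [VP [V vanished] [NP [Det that] [AP [Adj nervous]] [N cat]]]]]]]
The smallest constituent containing 'that that young hill vanished' is the CP spanning 'that that young hill vanished that nervous cat'; no single node in the tree dominates exactly the given words.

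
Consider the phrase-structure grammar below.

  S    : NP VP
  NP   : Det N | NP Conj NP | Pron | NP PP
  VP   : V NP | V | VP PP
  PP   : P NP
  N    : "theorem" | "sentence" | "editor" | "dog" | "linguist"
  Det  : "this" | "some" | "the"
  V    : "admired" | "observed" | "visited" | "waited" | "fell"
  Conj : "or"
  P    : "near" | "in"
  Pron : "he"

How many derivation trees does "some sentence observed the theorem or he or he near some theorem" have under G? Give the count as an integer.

7

Two of the 7 distinct bracketings:
[S [NP [Det some] [N sentence]] [VP [V observed] [NP [NP [Det the] [N theorem]] [Conj or] [NP [NP [Pron he]] [Conj or] [NP [NP [Pron he]] [PP [P near] [NP [Det some] [N theorem]]]]]]]]
[S [NP [Det some] [N sentence]] [VP [V observed] [NP [NP [Det the] [N theorem]] [Conj or] [NP [NP [NP [Pron he]] [Conj or] [NP [Pron he]]] [PP [P near] [NP [Det some] [N theorem]]]]]]]
The trees differ in how a recursive rule is bracketed over the same span.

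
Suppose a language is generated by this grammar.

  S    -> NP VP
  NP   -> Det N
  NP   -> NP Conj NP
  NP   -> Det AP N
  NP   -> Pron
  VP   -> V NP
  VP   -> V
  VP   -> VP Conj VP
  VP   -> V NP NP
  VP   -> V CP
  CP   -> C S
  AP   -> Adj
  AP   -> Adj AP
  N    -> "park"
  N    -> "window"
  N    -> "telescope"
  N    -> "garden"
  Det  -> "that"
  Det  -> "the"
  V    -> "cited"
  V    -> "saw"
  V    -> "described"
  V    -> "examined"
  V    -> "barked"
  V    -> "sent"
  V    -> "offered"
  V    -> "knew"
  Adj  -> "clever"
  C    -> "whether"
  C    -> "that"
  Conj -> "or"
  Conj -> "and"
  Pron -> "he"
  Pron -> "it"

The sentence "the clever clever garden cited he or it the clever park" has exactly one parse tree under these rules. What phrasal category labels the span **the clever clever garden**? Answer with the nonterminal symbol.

NP

S
  NP
    Det: the
    AP
      Adj: clever
      AP
        Adj: clever
    N: garden
  VP
    V: cited
    NP
      NP
        Pron: he
      Conj: or
      NP
        Pron: it
    NP
      Det: the
      AP
        Adj: clever
      N: park
The span 'the clever clever garden' is the NP node built by NP → Det AP N.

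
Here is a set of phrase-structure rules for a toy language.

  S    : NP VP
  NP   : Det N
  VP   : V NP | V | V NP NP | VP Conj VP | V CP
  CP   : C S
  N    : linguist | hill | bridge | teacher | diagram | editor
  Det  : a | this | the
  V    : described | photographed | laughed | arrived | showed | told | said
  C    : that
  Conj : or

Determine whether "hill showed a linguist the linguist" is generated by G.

For S → NP VP, no prefix of the string parses as an NP.

Ungrammatical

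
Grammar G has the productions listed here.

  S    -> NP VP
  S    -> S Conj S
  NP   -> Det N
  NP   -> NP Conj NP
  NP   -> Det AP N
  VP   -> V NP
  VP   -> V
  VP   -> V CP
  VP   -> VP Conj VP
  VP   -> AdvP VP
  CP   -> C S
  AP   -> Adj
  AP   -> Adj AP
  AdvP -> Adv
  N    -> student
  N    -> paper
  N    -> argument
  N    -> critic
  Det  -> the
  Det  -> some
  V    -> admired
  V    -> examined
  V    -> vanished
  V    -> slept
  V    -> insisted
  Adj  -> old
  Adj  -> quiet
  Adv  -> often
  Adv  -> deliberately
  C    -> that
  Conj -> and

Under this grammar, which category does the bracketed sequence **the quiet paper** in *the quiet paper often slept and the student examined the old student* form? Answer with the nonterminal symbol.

NP

[S [S [NP [Det the] [AP [Adj quiet]] [N paper]] [VP [AdvP [Adv often]] [VP [V slept]]]] [Conj and] [S [NP [Det the] [N student]] [VP [V examined] [NP [Det the] [AP [Adj old]] [N student]]]]]
The span 'the quiet paper' is the NP node built by NP → Det AP N.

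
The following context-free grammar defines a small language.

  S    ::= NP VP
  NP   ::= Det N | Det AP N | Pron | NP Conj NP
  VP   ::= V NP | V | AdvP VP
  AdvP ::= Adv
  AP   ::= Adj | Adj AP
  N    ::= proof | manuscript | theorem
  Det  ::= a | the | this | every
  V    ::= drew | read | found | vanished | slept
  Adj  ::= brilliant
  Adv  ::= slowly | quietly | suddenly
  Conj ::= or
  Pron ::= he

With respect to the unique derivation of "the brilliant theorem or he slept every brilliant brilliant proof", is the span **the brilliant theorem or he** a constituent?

[S [NP [NP [Det the] [AP [Adj brilliant]] [N theorem]] [Conj or] [NP [Pron he]]] [VP [V slept] [NP [Det every] [AP [Adj brilliant] [AP [Adj brilliant]]] [N proof]]]]
The words 'the brilliant theorem or he' are exhaustively dominated by a single NP node (built by NP → NP Conj NP), so they form a constituent.

Yes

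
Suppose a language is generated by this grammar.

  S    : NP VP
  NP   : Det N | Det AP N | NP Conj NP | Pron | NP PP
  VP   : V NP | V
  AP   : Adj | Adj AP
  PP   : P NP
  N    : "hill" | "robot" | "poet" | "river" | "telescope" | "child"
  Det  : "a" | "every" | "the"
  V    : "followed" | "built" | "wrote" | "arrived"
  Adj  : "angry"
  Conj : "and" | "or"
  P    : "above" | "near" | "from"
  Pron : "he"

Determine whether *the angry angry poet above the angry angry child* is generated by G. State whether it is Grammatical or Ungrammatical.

Ungrammatical

For S → NP VP, the only prefix that parses as NP is 'the angry angry poet', but the remainder 'above the angry angry child' is not a VP under these rules.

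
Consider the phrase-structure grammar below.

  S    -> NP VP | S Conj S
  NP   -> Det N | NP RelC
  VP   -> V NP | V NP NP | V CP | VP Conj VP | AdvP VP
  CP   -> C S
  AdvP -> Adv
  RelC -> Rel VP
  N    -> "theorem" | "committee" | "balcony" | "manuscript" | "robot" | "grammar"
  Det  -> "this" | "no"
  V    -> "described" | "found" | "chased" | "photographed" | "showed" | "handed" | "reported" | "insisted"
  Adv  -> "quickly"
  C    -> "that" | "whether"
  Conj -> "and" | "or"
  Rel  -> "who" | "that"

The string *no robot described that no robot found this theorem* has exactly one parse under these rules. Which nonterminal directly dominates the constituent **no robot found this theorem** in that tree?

CP

S
  NP
    Det: no
    N: robot
  VP
    V: described
    CP
      C: that
      S
        NP
          Det: no
          N: robot
        VP
          V: found
          NP
            Det: this
            N: theorem
The span 'no robot found this theorem' is the S node built by S → NP VP.
Its mother is the CP built by CP → C S.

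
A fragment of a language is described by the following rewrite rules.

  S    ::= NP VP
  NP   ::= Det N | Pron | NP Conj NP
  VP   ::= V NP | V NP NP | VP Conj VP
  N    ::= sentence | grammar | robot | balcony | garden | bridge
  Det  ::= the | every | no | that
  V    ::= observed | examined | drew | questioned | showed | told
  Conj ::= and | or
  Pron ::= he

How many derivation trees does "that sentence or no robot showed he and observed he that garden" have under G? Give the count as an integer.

[S [NP [NP [Det that] [N sentence]] [Conj or] [NP [Det no] [N robot]]] [VP [VP [V showed] [NP [Pron he]]] [Conj and] [VP [V observed] [NP [Pron he]] [NP [Det that] [N garden]]]]]
No rule offers an alternative attachment or grouping for any span, so this is the only derivation.

1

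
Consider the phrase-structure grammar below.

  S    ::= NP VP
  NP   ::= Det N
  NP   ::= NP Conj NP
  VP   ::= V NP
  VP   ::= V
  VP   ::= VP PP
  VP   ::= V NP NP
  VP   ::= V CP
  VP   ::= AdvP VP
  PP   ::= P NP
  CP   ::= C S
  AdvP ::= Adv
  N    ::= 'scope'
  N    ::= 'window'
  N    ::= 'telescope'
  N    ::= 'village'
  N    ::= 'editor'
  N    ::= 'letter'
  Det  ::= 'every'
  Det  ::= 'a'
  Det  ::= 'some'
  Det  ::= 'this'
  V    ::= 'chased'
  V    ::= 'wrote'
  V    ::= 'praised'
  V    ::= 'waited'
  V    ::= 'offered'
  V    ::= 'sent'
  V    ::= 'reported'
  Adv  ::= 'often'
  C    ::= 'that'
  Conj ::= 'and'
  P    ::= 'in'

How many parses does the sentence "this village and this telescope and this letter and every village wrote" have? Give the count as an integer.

Two of the 5 distinct bracketings:
[S [NP [NP [Det this] [N village]] [Conj and] [NP [NP [Det this] [N telescope]] [Conj and] [NP [NP [Det this] [N letter]] [Conj and] [NP [Det every] [N village]]]]] [VP [V wrote]]]
[S [NP [NP [Det this] [N village]] [Conj and] [NP [NP [NP [Det this] [N telescope]] [Conj and] [NP [Det this] [N letter]]] [Conj and] [NP [Det every] [N village]]]] [VP [V wrote]]]
The trees differ in how a recursive rule is bracketed over the same span.

5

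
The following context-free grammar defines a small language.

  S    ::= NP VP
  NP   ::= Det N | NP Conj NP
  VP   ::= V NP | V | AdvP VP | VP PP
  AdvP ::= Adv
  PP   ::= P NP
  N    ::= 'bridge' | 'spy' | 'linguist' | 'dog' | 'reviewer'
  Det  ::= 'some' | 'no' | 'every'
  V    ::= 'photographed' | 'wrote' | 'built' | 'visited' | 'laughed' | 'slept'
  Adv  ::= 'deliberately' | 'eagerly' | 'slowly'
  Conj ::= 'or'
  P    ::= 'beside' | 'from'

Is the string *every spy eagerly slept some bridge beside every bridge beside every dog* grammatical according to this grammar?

Grammatical

S
  NP
    Det: every
    N: spy
  VP
    AdvP
      Adv: eagerly
    VP
      VP
        VP
          V: slept
          NP
            Det: some
            N: bridge
        PP
          P: beside
          NP
            Det: every
            N: bridge
      PP
        P: beside
        NP
          Det: every
          N: dog
The bracketing above is licensed at every node by one of the given productions, with S at the root.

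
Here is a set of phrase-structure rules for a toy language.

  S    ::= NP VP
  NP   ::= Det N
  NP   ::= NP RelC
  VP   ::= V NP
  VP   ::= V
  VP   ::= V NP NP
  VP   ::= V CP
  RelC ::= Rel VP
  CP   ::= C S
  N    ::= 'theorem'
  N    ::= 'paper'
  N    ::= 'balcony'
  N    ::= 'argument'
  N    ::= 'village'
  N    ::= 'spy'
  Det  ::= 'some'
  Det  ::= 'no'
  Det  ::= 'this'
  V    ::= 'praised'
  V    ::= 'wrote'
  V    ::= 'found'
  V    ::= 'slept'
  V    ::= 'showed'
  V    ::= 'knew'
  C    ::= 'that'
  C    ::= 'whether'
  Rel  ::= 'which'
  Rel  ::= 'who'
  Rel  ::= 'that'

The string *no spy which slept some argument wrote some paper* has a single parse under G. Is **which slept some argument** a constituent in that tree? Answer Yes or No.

[S [NP [NP [Det no] [N spy]] [RelC [Rel which] [VP [V slept] [NP [Det some] [N argument]]]]] [VP [V wrote] [NP [Det some] [N paper]]]]
The words 'which slept some argument' are exhaustively dominated by a single RelC node (built by RelC → Rel VP), so they form a constituent.

Yes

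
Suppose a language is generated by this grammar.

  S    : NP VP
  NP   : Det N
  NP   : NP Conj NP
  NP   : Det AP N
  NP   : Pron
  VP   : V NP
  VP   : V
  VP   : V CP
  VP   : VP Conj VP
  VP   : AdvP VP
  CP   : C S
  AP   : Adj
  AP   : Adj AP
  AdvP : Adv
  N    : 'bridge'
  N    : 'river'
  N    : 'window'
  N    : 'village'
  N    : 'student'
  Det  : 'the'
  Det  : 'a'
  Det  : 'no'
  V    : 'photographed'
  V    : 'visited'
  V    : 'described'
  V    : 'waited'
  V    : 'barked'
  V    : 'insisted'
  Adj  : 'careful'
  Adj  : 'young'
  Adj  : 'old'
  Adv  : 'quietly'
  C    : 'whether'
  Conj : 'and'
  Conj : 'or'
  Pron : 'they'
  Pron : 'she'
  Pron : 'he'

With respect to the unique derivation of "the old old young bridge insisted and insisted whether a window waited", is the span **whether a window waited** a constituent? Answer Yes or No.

[S [NP [Det the] [AP [Adj old] [AP [Adj old] [AP [Adj young]]]] [N bridge]] [VP [VP [V insisted]] [Conj and] [VP [V insisted] [CP [C whether] [S [NP [Det a] [N window]] [VP [V waited]]]]]]]
The words 'whether a window waited' are exhaustively dominated by a single CP node (built by CP → C S), so they form a constituent.

Yes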